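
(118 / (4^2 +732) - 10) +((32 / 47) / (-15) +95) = 22441577/263670 = 85.11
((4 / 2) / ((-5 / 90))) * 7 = -252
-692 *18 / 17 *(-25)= 311400/17 = 18317.65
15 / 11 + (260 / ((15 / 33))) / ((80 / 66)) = 52059/110 = 473.26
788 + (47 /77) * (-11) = 5469/7 = 781.29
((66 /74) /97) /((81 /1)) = 11/96903 = 0.00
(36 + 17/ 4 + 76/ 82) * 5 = 33765/164 = 205.88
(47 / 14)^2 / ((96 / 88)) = 24299/2352 = 10.33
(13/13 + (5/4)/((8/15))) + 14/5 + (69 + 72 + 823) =970.14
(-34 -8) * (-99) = 4158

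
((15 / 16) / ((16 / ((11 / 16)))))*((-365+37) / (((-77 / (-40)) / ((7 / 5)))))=-615/64 = -9.61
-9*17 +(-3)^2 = -144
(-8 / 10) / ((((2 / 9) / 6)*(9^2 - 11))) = -54/175 = -0.31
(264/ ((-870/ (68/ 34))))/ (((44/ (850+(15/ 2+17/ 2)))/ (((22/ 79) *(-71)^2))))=-192082264/11455 = -16768.42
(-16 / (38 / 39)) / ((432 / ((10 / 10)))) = -13/342 = -0.04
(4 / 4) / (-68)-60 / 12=-341/68 = -5.01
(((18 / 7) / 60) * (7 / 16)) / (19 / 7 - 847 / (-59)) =413/376000 = 0.00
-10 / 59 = -0.17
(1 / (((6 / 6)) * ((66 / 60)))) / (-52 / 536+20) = 1340/29337 = 0.05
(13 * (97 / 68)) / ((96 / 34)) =1261/192 = 6.57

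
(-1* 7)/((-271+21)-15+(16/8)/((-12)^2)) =504/19079 = 0.03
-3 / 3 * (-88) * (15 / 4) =330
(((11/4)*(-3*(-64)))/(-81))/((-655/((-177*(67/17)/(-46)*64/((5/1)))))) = 22263296/11524725 = 1.93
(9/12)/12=1/16 = 0.06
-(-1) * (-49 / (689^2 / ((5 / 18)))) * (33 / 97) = -2695/276287622 = 0.00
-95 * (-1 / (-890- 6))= -95/896 = -0.11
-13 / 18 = -0.72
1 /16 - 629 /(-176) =40/11 = 3.64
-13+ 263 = 250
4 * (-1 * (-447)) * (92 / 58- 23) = -1110348/29 = -38287.86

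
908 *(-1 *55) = -49940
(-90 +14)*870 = -66120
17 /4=4.25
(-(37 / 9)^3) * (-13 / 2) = 658489/1458 = 451.64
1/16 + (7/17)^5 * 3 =2226593/22717712 = 0.10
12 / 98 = 6/49 = 0.12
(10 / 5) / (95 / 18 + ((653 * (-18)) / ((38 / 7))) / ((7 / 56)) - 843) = -684/6210517 = 0.00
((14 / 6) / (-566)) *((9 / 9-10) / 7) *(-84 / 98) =-9/1981 = 0.00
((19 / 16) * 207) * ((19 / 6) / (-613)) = -24909/19616 = -1.27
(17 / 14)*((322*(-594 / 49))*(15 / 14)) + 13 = -1737446/343 = -5065.44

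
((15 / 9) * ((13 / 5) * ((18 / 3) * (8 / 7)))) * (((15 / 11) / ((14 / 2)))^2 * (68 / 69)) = 1060800/954569 = 1.11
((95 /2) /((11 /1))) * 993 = 94335/22 = 4287.95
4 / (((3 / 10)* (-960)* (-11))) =1/792 = 0.00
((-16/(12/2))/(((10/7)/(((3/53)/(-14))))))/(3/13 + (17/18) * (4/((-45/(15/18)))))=3159/67310 = 0.05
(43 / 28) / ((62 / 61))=2623/1736 = 1.51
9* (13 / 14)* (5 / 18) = 65/28 = 2.32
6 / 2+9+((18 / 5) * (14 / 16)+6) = 423/20 = 21.15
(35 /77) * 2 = 10/11 = 0.91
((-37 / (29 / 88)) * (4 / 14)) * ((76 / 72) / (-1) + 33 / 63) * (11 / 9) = 2399672/115101 = 20.85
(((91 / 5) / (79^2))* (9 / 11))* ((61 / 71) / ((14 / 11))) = 7137/4431110 = 0.00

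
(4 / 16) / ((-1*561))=-1/2244 = 0.00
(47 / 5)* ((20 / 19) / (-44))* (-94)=4418/209 = 21.14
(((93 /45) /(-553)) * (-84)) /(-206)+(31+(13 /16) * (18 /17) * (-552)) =-443.88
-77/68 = -1.13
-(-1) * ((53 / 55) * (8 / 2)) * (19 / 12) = 1007/165 = 6.10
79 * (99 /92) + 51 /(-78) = 84.36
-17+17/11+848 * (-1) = -9498/11 = -863.45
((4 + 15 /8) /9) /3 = 47/216 = 0.22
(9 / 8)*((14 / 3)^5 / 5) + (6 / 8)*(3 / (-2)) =496.86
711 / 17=41.82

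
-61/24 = -2.54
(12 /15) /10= 2/25 = 0.08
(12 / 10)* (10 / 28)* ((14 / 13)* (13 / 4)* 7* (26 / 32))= 273/32 = 8.53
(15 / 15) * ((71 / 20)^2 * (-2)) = -5041/200 = -25.20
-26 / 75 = -0.35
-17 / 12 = -1.42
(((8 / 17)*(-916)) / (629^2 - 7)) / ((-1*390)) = 1832/655763355 = 0.00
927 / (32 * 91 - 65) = 309/949 = 0.33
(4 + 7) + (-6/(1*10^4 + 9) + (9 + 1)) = 210183/10009 = 21.00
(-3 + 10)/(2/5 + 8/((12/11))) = 105/116 = 0.91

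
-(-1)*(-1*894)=-894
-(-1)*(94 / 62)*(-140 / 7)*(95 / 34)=-44650/527 = -84.72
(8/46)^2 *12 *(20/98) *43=82560/25921 = 3.19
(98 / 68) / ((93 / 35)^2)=60025/294066 = 0.20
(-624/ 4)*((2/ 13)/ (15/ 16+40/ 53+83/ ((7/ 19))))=-0.11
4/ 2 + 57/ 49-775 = -37820/49 = -771.84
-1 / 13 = -0.08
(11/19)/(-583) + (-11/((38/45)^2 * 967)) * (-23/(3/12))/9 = 2998652/18501611 = 0.16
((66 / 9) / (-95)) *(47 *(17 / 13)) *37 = -650386/3705 = -175.54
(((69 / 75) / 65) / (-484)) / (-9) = 23/7078500 = 0.00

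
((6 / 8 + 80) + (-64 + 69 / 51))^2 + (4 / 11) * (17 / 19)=317024881/966416 = 328.04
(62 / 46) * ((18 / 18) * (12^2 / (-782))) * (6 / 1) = -13392/8993 = -1.49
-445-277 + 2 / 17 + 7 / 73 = -895737/1241 = -721.79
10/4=2.50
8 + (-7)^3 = -335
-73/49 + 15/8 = 151/392 = 0.39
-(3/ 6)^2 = -1/4 = -0.25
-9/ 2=-4.50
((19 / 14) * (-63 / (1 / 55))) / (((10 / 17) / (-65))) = 2078505/4 = 519626.25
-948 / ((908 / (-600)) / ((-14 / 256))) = -124425/3632 = -34.26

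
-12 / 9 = -1.33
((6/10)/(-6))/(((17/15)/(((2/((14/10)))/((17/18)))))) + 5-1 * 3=3776/2023 = 1.87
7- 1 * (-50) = 57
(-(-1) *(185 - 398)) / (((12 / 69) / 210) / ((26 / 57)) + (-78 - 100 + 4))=2229045/1820891 = 1.22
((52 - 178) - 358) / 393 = -484/393 = -1.23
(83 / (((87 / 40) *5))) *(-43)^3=-52792648/87 = -606812.05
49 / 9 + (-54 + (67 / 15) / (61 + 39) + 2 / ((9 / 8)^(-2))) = -1655267/36000 = -45.98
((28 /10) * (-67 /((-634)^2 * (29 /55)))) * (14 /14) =-5159/5828362 = 0.00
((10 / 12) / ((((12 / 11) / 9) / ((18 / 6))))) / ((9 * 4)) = 55/96 = 0.57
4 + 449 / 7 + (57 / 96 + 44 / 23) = 363987/5152 = 70.65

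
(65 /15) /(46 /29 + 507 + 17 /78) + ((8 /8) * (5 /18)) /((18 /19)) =112512773/372896460 = 0.30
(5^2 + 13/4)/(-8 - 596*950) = -113/2264832 = 0.00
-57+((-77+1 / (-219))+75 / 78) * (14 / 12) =-4978271/34164 = -145.72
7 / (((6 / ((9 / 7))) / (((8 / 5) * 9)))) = 108/5 = 21.60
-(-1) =1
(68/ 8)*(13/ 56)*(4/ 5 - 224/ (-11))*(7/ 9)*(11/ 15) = 23.82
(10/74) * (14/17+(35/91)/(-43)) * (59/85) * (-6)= -2740314/5977387 = -0.46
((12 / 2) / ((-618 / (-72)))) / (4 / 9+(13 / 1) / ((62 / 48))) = 5022/75499 = 0.07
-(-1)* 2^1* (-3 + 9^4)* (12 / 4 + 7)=131160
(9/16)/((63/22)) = 11/56 = 0.20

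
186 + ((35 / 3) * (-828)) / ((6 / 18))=-28794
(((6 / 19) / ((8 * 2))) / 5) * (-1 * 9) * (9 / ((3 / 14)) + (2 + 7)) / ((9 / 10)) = -153/76 = -2.01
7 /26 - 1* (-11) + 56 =1749/26 = 67.27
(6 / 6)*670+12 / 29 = 19442/29 = 670.41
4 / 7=0.57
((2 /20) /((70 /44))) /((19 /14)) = 22/475 = 0.05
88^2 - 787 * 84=-58364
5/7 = 0.71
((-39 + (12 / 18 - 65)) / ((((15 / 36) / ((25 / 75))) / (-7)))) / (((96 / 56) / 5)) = 1687.78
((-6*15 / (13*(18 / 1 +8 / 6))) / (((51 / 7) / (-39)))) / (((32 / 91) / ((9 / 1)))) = 773955/15776 = 49.06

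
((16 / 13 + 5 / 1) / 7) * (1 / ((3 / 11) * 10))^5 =161051/27300000 = 0.01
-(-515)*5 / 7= 2575/7 = 367.86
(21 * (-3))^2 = 3969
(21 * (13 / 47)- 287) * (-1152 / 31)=15224832/1457 = 10449.44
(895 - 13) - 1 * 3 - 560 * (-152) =85999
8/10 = 4/5 = 0.80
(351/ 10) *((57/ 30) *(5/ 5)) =6669/100 = 66.69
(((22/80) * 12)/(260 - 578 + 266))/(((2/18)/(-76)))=5643/130 = 43.41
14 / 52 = 7/26 = 0.27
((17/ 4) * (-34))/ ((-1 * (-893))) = -289/1786 = -0.16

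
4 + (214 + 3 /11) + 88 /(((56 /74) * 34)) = 221.69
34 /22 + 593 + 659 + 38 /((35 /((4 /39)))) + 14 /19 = 357859693/285285 = 1254.39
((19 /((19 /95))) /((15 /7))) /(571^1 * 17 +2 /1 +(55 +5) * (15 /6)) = 133/29577 = 0.00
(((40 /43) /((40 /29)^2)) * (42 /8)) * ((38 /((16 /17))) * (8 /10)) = 5704503/68800 = 82.91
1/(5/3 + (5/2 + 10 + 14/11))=66/1019 = 0.06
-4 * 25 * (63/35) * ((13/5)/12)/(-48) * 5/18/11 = 65/3168 = 0.02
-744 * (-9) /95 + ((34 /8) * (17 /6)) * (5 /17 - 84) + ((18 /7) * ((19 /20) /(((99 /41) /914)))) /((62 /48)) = -241194967/1088472 = -221.59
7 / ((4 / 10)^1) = 17.50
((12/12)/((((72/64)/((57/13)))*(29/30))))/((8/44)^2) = 45980/377 = 121.96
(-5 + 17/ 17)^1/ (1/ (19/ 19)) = -4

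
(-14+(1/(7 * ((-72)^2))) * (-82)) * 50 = -6351425/9072 = -700.11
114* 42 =4788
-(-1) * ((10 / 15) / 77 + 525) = 121277/231 = 525.01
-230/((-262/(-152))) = -17480/131 = -133.44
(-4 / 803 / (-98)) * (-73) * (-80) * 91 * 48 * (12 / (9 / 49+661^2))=4193280/117750259 = 0.04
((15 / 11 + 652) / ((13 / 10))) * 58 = 29150.07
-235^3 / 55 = -2595575/11 = -235961.36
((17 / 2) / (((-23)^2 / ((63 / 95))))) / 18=119/201020 = 0.00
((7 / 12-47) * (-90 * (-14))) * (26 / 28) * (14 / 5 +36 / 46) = -4474938/23 = -194562.52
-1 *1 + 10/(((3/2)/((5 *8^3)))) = 17065.67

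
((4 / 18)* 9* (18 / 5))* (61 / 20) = 549/25 = 21.96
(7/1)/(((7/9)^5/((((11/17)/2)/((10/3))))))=1948617/816340 = 2.39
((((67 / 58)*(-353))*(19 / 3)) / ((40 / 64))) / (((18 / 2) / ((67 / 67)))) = -459.13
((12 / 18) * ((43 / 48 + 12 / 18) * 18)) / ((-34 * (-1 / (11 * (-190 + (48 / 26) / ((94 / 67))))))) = -1144.59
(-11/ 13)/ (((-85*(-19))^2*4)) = -11/135627700 = 0.00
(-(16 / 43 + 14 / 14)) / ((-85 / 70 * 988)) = 413/361114 = 0.00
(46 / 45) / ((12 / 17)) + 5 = 1741/270 = 6.45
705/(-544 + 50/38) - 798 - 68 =-2980907/3437 = -867.30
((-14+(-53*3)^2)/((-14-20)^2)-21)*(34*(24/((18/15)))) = 9910/17 = 582.94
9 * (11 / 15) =33/5 = 6.60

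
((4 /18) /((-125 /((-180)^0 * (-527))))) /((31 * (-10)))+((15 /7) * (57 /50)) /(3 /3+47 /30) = 2876462/3031875 = 0.95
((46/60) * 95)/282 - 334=-564691/1692 = -333.74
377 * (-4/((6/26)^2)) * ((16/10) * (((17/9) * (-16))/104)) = 13166.14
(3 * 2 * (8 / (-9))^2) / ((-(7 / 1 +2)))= -128/243 = -0.53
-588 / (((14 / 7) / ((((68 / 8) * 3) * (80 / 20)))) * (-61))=29988/61 = 491.61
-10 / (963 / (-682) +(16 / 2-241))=6820/159869 = 0.04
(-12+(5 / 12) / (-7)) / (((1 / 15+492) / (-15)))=75975/206668 = 0.37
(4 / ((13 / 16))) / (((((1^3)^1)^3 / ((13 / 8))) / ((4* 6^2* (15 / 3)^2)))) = 28800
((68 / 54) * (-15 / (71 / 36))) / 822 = -340/29181 = -0.01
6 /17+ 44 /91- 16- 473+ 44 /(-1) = -823257/1547 = -532.16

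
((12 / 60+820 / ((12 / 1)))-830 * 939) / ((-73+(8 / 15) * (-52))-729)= 5844761/6223 = 939.22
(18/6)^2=9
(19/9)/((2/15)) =95/6 = 15.83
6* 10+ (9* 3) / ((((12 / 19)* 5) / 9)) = 2739/20 = 136.95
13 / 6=2.17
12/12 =1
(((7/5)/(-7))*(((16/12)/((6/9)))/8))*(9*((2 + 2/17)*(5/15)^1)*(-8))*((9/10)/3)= 324/425 = 0.76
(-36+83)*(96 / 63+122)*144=5852064/7 = 836009.14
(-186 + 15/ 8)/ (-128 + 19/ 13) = 19149/13160 = 1.46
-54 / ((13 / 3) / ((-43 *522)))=3636252/13 = 279711.69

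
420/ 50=42/5 = 8.40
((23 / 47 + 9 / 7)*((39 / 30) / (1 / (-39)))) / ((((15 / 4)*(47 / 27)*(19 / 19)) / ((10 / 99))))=-1184352/850465 = -1.39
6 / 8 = 3/4 = 0.75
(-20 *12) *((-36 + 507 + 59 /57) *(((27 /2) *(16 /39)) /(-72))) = 2152480/247 = 8714.49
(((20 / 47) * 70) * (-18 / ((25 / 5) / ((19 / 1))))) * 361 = -34569360/47 = -735518.30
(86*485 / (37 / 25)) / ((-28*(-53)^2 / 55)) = -28675625/1455062 = -19.71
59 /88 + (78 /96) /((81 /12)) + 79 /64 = 38495/19008 = 2.03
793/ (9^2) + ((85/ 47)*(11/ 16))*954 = 36423763/30456 = 1195.95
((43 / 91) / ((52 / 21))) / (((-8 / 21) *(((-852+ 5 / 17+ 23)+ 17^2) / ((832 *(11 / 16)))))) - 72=-68195817/954200 = -71.47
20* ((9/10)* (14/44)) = 63/11 = 5.73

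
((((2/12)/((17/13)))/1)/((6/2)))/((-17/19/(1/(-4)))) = 247/20808 = 0.01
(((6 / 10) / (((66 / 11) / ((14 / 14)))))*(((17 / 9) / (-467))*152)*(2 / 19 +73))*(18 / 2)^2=-850068/2335 = -364.05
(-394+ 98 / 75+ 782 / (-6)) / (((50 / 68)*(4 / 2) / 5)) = -666859/375 = -1778.29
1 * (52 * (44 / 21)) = 2288/21 = 108.95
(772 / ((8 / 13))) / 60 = 2509/120 = 20.91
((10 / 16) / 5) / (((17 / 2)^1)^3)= 1/4913 = 0.00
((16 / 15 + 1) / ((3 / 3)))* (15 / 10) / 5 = 31/50 = 0.62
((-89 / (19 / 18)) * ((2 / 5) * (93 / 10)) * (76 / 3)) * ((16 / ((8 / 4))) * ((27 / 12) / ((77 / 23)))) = -82240272/1925 = -42722.22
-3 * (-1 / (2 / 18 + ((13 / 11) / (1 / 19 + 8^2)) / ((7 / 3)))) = 2530143/100378 = 25.21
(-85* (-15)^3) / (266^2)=286875/70756 = 4.05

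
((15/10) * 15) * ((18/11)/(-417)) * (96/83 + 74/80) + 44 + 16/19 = 861452769/19289864 = 44.66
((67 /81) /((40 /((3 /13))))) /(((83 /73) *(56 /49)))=34237/9322560 = 0.00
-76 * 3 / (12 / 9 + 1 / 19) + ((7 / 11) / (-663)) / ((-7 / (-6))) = -31593434/192049 = -164.51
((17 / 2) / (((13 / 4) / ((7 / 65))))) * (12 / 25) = 2856/21125 = 0.14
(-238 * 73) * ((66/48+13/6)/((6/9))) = -738395/8 = -92299.38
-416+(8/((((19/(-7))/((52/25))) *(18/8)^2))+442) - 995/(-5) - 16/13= 111318079/500175 = 222.56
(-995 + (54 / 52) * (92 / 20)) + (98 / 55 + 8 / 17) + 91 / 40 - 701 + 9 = -163139127/97240 = -1677.70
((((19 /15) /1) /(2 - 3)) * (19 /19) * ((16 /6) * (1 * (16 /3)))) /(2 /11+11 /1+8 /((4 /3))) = -26752/25515 = -1.05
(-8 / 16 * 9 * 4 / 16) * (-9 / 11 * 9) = 729/88 = 8.28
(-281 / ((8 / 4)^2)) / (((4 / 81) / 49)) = -1115289/16 = -69705.56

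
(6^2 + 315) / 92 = 351/92 = 3.82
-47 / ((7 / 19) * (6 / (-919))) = 820667/42 = 19539.69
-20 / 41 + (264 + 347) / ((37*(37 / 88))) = 2177108/56129 = 38.79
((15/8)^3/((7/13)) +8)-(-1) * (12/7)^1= 78691/3584 = 21.96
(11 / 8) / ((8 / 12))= 33/16 = 2.06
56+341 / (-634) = 35163/634 = 55.46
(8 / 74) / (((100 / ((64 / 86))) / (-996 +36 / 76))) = -121056/151145 = -0.80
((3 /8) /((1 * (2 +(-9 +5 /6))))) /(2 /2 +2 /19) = -57/1036 = -0.06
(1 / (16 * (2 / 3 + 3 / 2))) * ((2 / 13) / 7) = 3/4732 = 0.00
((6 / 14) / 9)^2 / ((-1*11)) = -1/4851 = 0.00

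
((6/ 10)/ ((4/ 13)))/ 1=39/20 = 1.95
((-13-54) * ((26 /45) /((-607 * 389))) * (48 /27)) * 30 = 55744/6375321 = 0.01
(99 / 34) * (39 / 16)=3861/544 = 7.10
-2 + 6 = 4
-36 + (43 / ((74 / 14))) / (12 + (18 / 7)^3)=-13147493/368076 = -35.72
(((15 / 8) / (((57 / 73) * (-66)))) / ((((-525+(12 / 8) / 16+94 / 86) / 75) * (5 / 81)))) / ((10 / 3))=3813885/150640303 = 0.03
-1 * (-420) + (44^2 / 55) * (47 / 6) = 10436/15 = 695.73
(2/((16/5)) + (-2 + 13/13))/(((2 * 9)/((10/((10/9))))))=-3/16 = -0.19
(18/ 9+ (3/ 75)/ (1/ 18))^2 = 4624/625 = 7.40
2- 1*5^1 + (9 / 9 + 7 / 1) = 5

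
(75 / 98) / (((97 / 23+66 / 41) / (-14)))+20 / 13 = -30025/100009 = -0.30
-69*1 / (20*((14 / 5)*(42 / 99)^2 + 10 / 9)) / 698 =-75141/24552848 = 0.00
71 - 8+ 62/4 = 157/2 = 78.50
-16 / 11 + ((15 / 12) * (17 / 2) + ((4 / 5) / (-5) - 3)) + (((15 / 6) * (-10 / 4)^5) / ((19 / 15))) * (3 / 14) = -165220831/4681600 = -35.29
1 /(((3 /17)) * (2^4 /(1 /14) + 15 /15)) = 17/675 = 0.03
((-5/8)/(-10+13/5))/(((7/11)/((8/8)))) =275/2072 = 0.13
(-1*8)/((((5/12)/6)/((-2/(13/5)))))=1152/13 = 88.62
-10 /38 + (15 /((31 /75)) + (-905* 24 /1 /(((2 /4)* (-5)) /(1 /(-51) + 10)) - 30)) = 868284046/10013 = 86715.67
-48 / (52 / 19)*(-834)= 14627.08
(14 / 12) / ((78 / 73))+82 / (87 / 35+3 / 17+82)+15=201100157/11787516 = 17.06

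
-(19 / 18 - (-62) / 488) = -2597/2196 = -1.18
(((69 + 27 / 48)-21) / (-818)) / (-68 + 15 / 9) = 2331/2604512 = 0.00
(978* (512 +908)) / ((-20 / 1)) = -69438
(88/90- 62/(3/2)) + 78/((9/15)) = 4034/45 = 89.64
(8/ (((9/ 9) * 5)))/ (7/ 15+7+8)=3/29 = 0.10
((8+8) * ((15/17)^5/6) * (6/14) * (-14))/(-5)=2430000/1419857 = 1.71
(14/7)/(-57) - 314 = -17900/57 = -314.04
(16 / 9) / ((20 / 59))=236/45 = 5.24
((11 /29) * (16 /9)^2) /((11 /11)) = 2816/2349 = 1.20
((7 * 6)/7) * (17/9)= 11.33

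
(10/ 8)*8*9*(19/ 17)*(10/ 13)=17100/221 = 77.38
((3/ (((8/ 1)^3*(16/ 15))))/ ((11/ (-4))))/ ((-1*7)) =45/157696 = 0.00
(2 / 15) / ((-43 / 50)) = -20/129 = -0.16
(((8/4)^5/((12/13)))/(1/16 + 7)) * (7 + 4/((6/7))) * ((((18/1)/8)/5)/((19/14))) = 40768/2147 = 18.99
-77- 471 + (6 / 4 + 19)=-1055/2 = -527.50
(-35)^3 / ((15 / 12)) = -34300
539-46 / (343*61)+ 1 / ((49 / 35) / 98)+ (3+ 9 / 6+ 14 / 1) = 26258273/41846 = 627.50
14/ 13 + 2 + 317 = 4161/13 = 320.08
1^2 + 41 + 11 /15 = 641/15 = 42.73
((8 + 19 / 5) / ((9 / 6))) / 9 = 118/135 = 0.87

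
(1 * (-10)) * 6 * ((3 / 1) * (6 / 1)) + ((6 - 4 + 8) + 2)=-1068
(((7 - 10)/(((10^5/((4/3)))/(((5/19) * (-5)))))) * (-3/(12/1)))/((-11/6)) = 3/418000 = 0.00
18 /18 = 1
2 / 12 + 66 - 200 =-803/6 = -133.83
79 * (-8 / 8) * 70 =-5530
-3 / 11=-0.27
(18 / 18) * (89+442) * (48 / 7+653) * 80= 196215120/7 = 28030731.43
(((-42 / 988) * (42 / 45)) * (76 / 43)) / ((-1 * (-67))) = -196/187265 = 0.00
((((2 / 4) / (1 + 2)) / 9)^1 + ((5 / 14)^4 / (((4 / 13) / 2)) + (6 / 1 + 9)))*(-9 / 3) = -45.37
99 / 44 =9/4 = 2.25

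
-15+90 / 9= -5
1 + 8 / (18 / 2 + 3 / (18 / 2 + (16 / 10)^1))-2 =-17/123 = -0.14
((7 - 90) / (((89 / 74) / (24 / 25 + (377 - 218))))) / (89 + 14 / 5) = -8187286/68085 = -120.25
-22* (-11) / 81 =2.99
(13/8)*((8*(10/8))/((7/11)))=715/28 = 25.54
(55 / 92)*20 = 11.96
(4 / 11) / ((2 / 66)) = 12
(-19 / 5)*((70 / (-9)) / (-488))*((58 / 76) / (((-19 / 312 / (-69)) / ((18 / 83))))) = -1092546/96197 = -11.36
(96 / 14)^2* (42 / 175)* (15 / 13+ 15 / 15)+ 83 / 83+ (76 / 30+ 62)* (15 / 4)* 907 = 499406421/2275 = 219519.31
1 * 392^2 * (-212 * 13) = -423497984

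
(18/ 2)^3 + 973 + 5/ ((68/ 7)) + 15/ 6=1705.01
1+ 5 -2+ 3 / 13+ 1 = 5.23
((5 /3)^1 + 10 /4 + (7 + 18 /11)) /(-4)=-3.20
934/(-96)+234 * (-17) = -191411/48 = -3987.73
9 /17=0.53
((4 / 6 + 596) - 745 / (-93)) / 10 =3749/62 = 60.47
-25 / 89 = -0.28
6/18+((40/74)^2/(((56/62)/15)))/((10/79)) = 1111633/28749 = 38.67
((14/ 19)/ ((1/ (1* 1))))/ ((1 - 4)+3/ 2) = -28/57 = -0.49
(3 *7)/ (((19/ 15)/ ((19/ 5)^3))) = 22743/25 = 909.72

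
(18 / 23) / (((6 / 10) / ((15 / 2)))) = 225/23 = 9.78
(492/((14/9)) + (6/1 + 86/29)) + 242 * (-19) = -867368/203 = -4272.75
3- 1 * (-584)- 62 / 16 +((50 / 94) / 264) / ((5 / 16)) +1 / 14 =50654669/86856 = 583.20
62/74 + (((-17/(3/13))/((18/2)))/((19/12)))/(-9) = 80417/56943 = 1.41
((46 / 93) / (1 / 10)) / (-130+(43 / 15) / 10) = -23000/603167 = -0.04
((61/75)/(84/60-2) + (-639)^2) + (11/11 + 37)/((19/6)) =18374924/45 = 408331.64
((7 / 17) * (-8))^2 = 3136/289 = 10.85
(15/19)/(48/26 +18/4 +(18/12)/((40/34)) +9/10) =2600/28063 = 0.09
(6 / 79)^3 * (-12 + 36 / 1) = 5184/493039 = 0.01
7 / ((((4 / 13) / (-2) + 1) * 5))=91/55 = 1.65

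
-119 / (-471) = 119/471 = 0.25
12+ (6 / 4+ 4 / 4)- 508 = -987/2 = -493.50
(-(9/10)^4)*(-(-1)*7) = -45927/10000 = -4.59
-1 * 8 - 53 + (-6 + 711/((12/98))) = 11479/2 = 5739.50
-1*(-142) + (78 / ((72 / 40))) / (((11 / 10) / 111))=49662/11 = 4514.73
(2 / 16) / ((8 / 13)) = 13/64 = 0.20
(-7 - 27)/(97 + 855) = -1/28 = -0.04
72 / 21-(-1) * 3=45/7 = 6.43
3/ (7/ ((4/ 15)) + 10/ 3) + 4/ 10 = 178/355 = 0.50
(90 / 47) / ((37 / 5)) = 0.26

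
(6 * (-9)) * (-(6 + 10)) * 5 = 4320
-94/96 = -47/48 = -0.98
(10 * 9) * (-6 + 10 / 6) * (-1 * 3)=1170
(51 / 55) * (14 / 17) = 42/55 = 0.76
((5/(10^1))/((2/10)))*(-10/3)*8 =-200/3 = -66.67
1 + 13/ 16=29/16 = 1.81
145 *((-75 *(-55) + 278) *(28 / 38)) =470425.79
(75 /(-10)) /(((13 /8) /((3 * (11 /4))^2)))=-16335/52 = -314.13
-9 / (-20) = 9/20 = 0.45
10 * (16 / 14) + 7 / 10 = 849/70 = 12.13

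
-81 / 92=-0.88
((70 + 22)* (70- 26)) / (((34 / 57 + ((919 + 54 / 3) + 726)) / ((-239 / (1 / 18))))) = -992626272/94825 = -10467.98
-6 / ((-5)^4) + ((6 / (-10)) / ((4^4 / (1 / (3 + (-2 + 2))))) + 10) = 1598339/160000 = 9.99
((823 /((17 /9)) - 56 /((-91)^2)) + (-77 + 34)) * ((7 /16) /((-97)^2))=0.02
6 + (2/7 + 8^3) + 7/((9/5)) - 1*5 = 32582/63 = 517.17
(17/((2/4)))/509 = 34/509 = 0.07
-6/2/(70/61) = -183/70 = -2.61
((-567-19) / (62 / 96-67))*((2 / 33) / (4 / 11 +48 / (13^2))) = 60944/73745 = 0.83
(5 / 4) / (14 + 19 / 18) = 45/542 = 0.08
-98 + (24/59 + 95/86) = -96.49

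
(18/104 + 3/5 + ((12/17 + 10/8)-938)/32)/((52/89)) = -358489419/7354880 = -48.74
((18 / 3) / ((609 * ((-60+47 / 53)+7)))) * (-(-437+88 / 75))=-1732411/21025725 = -0.08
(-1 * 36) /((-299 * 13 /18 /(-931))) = -603288/3887 = -155.21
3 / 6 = 1/2 = 0.50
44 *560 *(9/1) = 221760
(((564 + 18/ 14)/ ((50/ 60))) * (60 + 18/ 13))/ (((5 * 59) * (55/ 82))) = 210.44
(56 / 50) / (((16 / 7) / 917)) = 44933/100 = 449.33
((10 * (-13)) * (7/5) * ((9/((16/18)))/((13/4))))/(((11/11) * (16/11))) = -6237/16 = -389.81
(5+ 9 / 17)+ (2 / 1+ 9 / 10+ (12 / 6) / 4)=8.93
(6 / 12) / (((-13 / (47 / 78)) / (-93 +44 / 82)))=178177/83148 = 2.14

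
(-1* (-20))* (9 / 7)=180/7 = 25.71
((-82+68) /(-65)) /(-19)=-14/1235 = -0.01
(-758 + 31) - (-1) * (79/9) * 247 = 12970/9 = 1441.11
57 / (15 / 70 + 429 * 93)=266/186187 = 0.00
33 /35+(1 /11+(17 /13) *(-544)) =-710.35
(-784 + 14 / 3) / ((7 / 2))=-668/3 = -222.67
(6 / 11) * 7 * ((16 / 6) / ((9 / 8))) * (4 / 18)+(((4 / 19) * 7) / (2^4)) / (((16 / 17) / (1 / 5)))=11001389/5417280 = 2.03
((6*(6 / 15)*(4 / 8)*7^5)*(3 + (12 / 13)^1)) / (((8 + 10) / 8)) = 2285752/65 = 35165.42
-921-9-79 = -1009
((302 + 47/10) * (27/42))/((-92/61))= -1683783/12880 = -130.73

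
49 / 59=0.83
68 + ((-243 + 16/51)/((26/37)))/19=1255243/25194 = 49.82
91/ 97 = 0.94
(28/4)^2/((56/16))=14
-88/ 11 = -8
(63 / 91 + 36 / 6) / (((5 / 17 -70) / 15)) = -1479/1027 = -1.44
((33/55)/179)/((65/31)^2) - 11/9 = -41569178/34032375 = -1.22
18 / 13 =1.38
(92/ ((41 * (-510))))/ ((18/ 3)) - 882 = -27663953/31365 = -882.00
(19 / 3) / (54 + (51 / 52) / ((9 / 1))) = 988/8441 = 0.12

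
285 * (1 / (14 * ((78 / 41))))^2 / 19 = 8405/397488 = 0.02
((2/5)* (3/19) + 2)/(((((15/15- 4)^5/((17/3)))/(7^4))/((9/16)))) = -2000033/30780 = -64.98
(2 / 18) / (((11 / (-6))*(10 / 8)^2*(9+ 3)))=-8/2475 = 0.00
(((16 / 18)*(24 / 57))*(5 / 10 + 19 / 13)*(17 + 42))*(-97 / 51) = -183136/2223 = -82.38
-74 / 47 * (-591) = 43734/47 = 930.51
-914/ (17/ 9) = -8226/17 = -483.88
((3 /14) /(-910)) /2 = -3/25480 = 0.00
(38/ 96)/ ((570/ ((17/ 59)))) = 17/84960 = 0.00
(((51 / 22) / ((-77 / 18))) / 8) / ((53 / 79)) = -36261/359128 = -0.10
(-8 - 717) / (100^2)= -29/400 = -0.07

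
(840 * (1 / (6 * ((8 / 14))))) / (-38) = -245/38 = -6.45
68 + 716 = 784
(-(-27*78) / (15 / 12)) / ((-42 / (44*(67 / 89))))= -1328.73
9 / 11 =0.82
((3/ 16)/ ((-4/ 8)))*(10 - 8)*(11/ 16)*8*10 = -41.25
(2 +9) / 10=11/10 = 1.10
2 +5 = 7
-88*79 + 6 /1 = -6946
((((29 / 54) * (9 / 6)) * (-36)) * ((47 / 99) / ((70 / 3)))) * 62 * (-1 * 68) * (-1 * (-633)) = 606246044/385 = 1574665.05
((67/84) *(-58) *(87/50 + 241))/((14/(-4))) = 23582191/7350 = 3208.46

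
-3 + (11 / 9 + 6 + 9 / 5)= 271/45 = 6.02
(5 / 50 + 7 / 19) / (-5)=-89/950 = -0.09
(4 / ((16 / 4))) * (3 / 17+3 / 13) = 90/221 = 0.41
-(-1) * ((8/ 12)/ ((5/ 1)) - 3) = -43/15 = -2.87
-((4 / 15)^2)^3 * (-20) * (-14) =-229376/2278125 = -0.10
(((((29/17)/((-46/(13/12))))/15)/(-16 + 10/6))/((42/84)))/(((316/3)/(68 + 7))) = 5655/21251632 = 0.00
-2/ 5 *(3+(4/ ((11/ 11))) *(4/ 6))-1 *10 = -184/15 = -12.27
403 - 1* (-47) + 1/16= 7201/16 = 450.06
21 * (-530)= -11130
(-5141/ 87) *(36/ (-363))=20564/3509 = 5.86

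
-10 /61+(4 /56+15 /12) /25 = -4743/42700 = -0.11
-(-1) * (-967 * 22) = -21274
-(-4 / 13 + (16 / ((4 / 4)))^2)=-3324/13 = -255.69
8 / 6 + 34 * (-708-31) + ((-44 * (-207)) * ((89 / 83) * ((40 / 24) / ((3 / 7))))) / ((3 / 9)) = 22115378/249 = 88816.78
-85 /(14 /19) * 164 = -132430/7 = -18918.57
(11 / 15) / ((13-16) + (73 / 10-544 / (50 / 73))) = -110/118491 = 0.00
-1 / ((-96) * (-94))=-1/9024 = 0.00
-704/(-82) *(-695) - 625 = -270265/41 = -6591.83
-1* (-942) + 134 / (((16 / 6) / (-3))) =3165/4 = 791.25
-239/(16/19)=-4541/16 = -283.81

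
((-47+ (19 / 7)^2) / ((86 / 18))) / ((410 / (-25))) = 43695/86387 = 0.51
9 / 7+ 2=23/7 = 3.29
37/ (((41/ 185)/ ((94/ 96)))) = 321715/1968 = 163.47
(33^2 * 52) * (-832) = -47114496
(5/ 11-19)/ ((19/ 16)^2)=-52224/3971 = -13.15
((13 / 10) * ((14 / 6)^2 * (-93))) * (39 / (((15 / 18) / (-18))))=13862394/25 = 554495.76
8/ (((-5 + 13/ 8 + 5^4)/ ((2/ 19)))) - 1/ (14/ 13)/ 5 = -1219371/6614090 = -0.18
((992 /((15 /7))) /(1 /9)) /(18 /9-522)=-2604/325 = -8.01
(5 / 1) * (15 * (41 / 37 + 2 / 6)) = 4000/37 = 108.11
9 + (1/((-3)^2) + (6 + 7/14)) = 281/18 = 15.61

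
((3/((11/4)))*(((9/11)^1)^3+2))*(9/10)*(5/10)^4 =0.16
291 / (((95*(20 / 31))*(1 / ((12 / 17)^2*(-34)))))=-649512/8075 = -80.43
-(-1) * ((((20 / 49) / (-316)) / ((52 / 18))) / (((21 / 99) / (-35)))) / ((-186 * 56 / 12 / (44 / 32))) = -81675/698885824 = 0.00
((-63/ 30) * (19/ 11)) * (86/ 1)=-311.95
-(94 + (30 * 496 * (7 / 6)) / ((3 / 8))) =-139162/3 = -46387.33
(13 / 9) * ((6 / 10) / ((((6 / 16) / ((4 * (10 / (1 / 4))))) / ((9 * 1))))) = 3328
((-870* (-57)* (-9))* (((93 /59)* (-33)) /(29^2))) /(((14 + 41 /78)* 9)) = 37213020/176233 = 211.16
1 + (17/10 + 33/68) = 1083/340 = 3.19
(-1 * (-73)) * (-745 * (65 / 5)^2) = -9191065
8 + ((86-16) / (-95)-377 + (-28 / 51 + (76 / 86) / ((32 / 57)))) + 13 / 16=-122634059/333336 = -367.90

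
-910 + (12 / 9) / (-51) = -139234/153 = -910.03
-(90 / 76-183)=6909/38 = 181.82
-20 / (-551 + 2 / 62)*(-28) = -62/61 = -1.02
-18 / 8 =-9/4 = -2.25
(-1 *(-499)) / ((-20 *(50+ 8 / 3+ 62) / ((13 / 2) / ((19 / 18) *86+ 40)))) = -175149/16195520 = -0.01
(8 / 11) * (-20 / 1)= -160/11 = -14.55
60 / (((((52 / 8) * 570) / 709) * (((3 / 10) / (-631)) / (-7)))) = 125266120/741 = 169050.09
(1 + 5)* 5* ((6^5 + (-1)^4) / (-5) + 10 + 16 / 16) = -46332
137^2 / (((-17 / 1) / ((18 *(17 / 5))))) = -337842/5 = -67568.40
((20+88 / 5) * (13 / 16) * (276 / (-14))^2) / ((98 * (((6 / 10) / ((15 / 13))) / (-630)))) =-50347575/343 = -146785.93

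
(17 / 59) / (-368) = -17/21712 = 0.00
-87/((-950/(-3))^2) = -783/902500 = 0.00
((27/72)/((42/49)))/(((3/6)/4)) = 7/2 = 3.50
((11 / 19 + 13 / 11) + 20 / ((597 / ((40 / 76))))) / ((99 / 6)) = 443792/4117509 = 0.11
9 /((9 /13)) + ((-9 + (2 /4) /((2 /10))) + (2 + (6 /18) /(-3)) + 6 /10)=809/90 = 8.99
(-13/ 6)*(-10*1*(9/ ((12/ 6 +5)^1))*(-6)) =-1170/7 = -167.14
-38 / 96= -19/48 = -0.40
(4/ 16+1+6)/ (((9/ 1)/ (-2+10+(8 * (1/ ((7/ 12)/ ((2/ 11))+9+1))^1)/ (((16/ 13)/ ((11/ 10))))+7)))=79373/6340 = 12.52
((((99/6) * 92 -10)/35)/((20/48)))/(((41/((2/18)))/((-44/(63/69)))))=-6104384/452025 = -13.50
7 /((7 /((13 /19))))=13/19 = 0.68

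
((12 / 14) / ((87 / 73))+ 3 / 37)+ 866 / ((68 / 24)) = 39129343/127687 = 306.45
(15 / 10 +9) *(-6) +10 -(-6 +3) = -50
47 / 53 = 0.89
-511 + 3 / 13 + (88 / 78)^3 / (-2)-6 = -30696826/59319 = -517.49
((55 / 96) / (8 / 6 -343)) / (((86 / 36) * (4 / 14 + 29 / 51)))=-35343/43017200 = 0.00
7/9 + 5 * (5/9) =32/9 = 3.56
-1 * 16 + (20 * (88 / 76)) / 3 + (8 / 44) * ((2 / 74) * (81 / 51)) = -3262690/394383 = -8.27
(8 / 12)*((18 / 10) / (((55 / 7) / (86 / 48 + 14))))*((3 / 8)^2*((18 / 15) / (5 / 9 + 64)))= 92097/14608000 = 0.01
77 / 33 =7/3 = 2.33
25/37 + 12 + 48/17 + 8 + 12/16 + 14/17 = 63083/2516 = 25.07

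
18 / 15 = 6/5 = 1.20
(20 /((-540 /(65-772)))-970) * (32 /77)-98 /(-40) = -16207249/41580 = -389.78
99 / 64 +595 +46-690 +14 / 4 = -2813/64 = -43.95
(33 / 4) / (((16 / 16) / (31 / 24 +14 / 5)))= 5401/160 = 33.76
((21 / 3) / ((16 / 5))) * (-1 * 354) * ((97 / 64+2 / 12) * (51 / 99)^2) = -192761555/557568 = -345.72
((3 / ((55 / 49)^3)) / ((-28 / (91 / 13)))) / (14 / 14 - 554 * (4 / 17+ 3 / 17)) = 2000033/856498500 = 0.00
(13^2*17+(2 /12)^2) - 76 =100693/36 = 2797.03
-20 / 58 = -10/29 = -0.34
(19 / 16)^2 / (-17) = -361/4352 = -0.08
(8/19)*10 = 80/19 = 4.21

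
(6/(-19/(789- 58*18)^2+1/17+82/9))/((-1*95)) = -13005/1888144 = -0.01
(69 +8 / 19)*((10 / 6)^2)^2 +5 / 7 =5778320/10773 = 536.37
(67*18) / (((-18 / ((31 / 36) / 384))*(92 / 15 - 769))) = 10385/52729344 = 0.00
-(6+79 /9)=-133/9 = -14.78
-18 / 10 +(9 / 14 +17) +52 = 67.84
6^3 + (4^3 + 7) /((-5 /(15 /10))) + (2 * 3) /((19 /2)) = 37113/190 = 195.33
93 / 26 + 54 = 1497/26 = 57.58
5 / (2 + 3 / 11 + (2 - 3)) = 55/14 = 3.93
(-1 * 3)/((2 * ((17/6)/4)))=-36/17 = -2.12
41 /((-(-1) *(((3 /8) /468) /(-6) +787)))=0.05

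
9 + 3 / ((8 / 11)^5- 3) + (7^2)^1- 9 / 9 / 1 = 25188792/450385 = 55.93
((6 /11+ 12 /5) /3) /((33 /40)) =144/121 = 1.19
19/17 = 1.12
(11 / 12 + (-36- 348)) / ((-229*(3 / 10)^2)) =114925/6183 = 18.59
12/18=2/3 = 0.67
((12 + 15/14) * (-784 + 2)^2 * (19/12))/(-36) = -177189079/504 = -351565.63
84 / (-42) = -2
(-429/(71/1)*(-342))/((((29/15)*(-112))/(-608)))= 83629260/14413 = 5802.35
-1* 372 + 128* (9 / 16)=-300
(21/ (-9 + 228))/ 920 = 7/67160 = 0.00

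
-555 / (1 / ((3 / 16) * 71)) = -118215/16 = -7388.44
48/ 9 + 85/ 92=1727/276 = 6.26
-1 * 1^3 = -1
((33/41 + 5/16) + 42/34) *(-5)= -131185/11152 = -11.76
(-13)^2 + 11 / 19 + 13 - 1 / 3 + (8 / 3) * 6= 11300/57 = 198.25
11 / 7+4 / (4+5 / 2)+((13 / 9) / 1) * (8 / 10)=13687/4095 = 3.34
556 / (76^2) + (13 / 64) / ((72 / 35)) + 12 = 20286239/1663488 = 12.20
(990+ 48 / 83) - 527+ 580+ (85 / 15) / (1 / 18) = 95083/83 = 1145.58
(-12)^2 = 144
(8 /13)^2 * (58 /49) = 3712/8281 = 0.45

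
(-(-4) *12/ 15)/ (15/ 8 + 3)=128/195 = 0.66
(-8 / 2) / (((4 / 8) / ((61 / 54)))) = -244/27 = -9.04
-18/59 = -0.31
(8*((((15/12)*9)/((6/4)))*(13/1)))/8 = 195/2 = 97.50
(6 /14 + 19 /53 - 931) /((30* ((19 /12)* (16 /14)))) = -345109/20140 = -17.14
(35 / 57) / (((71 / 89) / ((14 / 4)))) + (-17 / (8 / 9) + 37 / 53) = -26996551/1715928 = -15.73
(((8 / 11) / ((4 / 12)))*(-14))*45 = -15120/11 = -1374.55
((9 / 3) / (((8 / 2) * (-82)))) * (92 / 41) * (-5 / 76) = 345/255512 = 0.00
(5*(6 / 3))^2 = 100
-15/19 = -0.79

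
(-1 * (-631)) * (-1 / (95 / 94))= -59314/95 = -624.36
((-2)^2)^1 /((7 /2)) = 8/7 = 1.14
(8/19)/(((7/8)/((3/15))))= 64/665 = 0.10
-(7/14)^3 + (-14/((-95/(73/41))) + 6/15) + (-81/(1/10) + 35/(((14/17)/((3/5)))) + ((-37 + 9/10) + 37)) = -24400231/31160 = -783.06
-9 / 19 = -0.47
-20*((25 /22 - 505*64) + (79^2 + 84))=5718650/11 = 519877.27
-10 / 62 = -0.16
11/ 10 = 1.10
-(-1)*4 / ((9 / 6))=8/3 = 2.67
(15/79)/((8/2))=15/316 = 0.05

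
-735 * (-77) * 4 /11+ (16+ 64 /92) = 473724/23 = 20596.70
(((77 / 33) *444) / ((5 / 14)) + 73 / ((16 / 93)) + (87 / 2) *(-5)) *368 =5718007/5 = 1143601.40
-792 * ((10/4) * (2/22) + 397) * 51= -16044804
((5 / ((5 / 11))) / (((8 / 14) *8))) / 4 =77/128 = 0.60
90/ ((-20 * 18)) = -1/4 = -0.25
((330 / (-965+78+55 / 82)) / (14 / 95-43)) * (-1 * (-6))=5141400/98625403 = 0.05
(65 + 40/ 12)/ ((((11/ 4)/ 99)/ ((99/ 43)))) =243540/43 = 5663.72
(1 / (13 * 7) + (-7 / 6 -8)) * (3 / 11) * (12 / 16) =-14997/8008 = -1.87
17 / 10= 1.70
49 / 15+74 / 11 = 1649/165 = 9.99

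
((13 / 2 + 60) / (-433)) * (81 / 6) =-3591/1732 = -2.07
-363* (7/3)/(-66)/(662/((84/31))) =539/10261 = 0.05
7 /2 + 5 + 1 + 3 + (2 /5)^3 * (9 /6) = 3149/250 = 12.60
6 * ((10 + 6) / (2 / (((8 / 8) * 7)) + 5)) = 672/37 = 18.16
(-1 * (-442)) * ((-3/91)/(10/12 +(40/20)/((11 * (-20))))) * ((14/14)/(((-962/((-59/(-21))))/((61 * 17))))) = 10095195/188552 = 53.54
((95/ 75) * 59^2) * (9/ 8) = 198417/40 = 4960.42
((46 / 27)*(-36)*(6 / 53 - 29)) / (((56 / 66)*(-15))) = -774686/5565 = -139.21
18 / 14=1.29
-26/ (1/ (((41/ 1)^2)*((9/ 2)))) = -196677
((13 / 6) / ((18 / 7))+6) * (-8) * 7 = -10346/27 = -383.19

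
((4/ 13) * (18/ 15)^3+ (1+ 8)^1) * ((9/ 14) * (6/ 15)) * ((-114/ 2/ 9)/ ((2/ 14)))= -882873/8125 = -108.66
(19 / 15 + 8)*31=4309/15 = 287.27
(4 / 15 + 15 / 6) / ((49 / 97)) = 8051/1470 = 5.48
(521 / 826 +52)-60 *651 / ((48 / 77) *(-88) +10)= 119747721/129682 = 923.40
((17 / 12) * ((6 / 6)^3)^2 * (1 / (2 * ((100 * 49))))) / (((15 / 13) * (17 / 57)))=247/588000 = 0.00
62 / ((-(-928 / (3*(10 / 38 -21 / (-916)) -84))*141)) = -14952323/379546432 = -0.04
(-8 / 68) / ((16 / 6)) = -0.04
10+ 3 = 13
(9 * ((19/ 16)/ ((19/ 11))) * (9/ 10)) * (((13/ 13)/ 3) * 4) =297/40 = 7.42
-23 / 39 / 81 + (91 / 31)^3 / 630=30934273/941097690 = 0.03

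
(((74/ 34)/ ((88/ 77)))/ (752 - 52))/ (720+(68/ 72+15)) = 333/90079600 = 0.00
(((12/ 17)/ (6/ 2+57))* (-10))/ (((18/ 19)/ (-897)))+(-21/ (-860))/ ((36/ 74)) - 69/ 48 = 19299251/175440 = 110.00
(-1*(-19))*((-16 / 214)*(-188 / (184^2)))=893/113206 = 0.01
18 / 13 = 1.38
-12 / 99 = -4/33 = -0.12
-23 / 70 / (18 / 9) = -23/140 = -0.16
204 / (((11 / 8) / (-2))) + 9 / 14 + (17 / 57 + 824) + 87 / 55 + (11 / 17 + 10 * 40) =694231217/746130 = 930.44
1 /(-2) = -1/2 = -0.50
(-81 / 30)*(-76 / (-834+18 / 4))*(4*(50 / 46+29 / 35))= -1.90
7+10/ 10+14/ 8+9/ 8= 10.88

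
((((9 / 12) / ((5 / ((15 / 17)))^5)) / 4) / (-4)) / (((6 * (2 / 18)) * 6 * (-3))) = 243/363483392 = 0.00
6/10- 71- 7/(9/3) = -1091/15 = -72.73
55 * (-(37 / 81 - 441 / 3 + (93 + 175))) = -541090/81 = -6680.12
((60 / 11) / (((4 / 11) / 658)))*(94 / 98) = 66270/7 = 9467.14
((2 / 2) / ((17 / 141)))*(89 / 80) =12549/1360 = 9.23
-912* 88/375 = -26752/125 = -214.02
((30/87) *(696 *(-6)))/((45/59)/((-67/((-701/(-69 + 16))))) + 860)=-60338592/36029239 = -1.67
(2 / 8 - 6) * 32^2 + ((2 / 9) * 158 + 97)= -51803/9 = -5755.89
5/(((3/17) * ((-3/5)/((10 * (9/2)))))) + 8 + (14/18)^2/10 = -1714721/810 = -2116.94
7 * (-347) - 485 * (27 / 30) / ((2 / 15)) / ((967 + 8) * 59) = -37261733/15340 = -2429.06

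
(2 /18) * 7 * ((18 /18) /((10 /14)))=49/45 = 1.09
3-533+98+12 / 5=-2148/5 = -429.60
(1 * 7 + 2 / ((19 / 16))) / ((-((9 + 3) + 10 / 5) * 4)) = -165/1064 = -0.16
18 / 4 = 9/2 = 4.50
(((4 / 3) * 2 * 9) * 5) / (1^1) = 120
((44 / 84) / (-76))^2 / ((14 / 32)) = 121/1114407 = 0.00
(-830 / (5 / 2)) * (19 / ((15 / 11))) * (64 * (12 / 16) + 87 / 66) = -684418/3 = -228139.33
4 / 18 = 2/9 = 0.22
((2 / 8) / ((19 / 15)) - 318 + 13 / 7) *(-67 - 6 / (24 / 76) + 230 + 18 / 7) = -4538241/98 = -46308.58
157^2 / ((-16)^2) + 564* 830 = 468216.29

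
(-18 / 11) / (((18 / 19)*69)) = -19/759 = -0.03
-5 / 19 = -0.26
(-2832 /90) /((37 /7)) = -5.95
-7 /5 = -1.40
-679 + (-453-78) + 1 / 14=-16939/14 = -1209.93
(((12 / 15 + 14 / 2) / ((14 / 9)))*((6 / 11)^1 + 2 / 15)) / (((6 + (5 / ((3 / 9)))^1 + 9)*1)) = 156/1375 = 0.11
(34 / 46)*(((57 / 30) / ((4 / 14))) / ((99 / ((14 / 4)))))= 15827/91080 = 0.17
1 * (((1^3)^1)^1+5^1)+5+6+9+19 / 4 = 123/4 = 30.75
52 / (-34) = -26/17 = -1.53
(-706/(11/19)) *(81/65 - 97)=83488736/715 = 116767.46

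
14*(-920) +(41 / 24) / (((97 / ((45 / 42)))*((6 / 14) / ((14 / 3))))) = -12879.79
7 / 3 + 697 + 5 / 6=4201/6 = 700.17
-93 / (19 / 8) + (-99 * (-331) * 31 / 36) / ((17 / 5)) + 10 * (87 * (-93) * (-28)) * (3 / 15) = 596072185/1292 = 461356.18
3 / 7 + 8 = 59/7 = 8.43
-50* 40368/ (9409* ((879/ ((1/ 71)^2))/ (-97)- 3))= 67280/14327967 = 0.00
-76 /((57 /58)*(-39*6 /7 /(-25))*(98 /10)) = -5.90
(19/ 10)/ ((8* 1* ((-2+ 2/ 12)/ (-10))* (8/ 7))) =399/352 = 1.13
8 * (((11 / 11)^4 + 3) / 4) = 8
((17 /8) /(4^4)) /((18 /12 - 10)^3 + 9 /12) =-17/1256192 = 0.00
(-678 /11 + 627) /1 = 6219/11 = 565.36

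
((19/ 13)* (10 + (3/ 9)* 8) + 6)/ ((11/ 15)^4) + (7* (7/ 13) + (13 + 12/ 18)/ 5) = 260552288/2854995 = 91.26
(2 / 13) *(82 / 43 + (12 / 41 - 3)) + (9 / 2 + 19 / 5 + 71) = 18146547/229190 = 79.18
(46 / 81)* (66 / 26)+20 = 7526/351 = 21.44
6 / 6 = 1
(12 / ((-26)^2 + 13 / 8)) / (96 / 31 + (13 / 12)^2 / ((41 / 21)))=1952256/407661007 = 0.00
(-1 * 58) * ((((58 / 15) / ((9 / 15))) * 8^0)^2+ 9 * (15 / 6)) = -300817/81 = -3713.79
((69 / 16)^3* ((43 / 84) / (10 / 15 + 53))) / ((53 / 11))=6755859/42549248 = 0.16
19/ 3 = 6.33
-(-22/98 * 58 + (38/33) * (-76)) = 162566/1617 = 100.54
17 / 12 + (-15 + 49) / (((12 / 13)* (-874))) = 1.37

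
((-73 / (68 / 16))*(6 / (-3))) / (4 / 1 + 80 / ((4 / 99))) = 73/4216 = 0.02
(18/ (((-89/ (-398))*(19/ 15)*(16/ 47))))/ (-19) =-1262655/128516 = -9.82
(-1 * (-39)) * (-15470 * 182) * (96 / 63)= -167323520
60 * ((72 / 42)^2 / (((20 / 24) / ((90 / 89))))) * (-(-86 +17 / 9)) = 78485760/4361 = 17997.19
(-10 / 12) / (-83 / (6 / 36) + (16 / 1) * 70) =-5/3732 = 0.00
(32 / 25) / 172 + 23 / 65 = 5049/13975 = 0.36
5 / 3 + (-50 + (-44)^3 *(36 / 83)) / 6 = -1534972/249 = -6164.55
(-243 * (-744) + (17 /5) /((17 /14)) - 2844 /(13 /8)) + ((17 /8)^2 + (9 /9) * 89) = 745214753/4160 = 179138.16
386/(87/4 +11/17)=26248/1523 = 17.23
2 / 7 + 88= 618/7 = 88.29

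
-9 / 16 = -0.56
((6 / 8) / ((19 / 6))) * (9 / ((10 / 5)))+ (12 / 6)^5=33.07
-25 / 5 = -5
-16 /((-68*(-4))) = -1/17 = -0.06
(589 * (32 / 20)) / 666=1.42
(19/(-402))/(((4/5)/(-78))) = 1235/268 = 4.61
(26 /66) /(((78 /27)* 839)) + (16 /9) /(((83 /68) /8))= 160660673/13788126 = 11.65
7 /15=0.47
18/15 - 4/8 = 7/10 = 0.70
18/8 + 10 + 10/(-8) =11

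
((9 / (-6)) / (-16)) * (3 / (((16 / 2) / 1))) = 9/256 = 0.04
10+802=812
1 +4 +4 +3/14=129/14 = 9.21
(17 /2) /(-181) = -17/362 = -0.05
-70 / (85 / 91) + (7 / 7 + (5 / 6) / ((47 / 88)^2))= -8001019/112659 = -71.02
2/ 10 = 0.20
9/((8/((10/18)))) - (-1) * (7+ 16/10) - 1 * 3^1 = 249/40 = 6.22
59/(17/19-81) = -1121/1522 = -0.74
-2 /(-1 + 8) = -2/7 = -0.29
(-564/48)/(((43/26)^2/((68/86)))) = -3.40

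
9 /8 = 1.12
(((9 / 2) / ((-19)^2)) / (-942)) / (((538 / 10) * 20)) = -3/243937808 = 0.00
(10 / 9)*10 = 100/9 = 11.11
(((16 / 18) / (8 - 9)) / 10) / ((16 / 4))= -1/45 = -0.02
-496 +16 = -480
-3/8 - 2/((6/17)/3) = -139/8 = -17.38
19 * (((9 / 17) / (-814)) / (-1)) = 0.01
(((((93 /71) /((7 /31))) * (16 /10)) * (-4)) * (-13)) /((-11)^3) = -1199328/3307535 = -0.36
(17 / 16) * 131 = 2227/16 = 139.19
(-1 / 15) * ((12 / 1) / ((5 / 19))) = -76/25 = -3.04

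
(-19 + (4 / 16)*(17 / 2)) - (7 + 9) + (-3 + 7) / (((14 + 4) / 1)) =-2351/72 = -32.65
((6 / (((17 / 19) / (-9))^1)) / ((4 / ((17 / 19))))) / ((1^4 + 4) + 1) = -9/4 = -2.25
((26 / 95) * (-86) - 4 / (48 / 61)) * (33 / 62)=-358897/23560 = -15.23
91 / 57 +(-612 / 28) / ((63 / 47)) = -41084/2793 = -14.71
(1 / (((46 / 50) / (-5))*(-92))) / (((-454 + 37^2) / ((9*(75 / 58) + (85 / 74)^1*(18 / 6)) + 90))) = 939625/138498548 = 0.01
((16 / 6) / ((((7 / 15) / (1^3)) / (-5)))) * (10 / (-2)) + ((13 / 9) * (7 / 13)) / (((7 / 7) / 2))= 9098/63 = 144.41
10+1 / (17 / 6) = 176/17 = 10.35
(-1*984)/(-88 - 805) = 984/893 = 1.10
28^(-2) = 1/784 = 0.00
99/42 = 2.36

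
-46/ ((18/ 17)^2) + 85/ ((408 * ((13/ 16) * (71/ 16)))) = -6126541/149526 = -40.97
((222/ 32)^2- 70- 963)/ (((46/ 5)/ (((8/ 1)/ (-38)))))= 22.54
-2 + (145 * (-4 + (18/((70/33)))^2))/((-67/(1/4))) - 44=-5436321/65660 = -82.80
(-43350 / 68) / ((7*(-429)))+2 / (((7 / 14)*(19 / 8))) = 72139/38038 = 1.90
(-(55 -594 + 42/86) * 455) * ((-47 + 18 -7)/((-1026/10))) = 85972.91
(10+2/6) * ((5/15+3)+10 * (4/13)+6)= 15004/117 = 128.24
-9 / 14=-0.64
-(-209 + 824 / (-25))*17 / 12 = 102833/300 = 342.78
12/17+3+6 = 165/17 = 9.71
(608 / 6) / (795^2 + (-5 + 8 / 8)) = 304/1896063 = 0.00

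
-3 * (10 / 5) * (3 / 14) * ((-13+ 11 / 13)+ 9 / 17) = 3303/221 = 14.95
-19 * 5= -95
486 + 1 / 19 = 9235/19 = 486.05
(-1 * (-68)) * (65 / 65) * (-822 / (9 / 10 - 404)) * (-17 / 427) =-5.52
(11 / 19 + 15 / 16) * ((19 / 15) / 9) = 461/2160 = 0.21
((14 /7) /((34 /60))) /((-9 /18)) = -120/17 = -7.06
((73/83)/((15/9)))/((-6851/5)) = -219/568633 = 0.00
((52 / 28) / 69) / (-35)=-13/16905 = 0.00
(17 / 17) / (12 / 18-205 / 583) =1749/551 = 3.17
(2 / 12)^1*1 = 1/6 = 0.17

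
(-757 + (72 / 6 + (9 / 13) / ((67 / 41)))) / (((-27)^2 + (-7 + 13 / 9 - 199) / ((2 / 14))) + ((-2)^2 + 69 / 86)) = 1.07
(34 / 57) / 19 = 0.03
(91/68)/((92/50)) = 0.73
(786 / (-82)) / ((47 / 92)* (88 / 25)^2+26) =-0.30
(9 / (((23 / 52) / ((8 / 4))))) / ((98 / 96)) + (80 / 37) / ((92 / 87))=41.91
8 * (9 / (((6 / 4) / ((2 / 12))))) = 8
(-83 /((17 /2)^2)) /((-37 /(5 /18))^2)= -2075/32046921 = 0.00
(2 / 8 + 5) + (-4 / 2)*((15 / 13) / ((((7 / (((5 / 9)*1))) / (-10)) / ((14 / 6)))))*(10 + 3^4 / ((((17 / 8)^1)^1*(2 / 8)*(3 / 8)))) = 1785.54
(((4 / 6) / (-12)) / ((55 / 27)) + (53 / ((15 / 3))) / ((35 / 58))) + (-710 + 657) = -136527/3850 = -35.46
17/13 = 1.31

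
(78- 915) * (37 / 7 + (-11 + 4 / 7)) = 30132/7 = 4304.57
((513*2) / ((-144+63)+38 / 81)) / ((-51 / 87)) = 2410074/110891 = 21.73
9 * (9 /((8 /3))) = 243/8 = 30.38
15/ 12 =1.25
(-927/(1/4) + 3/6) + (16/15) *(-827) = -137689/30 = -4589.63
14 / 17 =0.82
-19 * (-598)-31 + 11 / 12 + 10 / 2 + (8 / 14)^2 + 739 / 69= 153469721/13524 = 11347.95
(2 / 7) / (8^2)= 1/224 = 0.00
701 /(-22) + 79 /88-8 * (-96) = 64859/88 = 737.03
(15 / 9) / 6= 5/18 = 0.28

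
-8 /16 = -1/2 = -0.50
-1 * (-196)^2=-38416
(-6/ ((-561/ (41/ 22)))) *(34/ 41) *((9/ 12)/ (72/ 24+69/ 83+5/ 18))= 2241/742819 = 0.00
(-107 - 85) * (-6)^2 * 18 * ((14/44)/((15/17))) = -2467584/55 = -44865.16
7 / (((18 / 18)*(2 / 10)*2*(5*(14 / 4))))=1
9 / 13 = 0.69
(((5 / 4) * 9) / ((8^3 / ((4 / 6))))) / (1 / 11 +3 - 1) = 165/23552 = 0.01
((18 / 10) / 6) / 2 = 3/20 = 0.15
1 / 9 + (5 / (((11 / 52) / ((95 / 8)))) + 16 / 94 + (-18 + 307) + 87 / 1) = 6113699/9306 = 656.96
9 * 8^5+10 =294922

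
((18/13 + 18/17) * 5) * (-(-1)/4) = 675/221 = 3.05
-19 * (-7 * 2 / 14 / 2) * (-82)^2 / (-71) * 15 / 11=-1226.85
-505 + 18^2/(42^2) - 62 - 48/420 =-138898/245 = -566.93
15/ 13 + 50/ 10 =80/13 = 6.15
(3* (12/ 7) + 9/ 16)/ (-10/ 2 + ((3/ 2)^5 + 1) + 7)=426/791 = 0.54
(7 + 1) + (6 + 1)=15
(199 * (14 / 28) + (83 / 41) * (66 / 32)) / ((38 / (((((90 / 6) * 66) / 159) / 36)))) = 3740605/7927104 = 0.47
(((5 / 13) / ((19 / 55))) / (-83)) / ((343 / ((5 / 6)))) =-1375/42191058 = 0.00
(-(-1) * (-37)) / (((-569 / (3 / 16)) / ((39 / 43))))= 4329/391472 = 0.01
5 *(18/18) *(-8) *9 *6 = -2160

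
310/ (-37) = -310/37 = -8.38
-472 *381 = -179832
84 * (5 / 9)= 140/3 = 46.67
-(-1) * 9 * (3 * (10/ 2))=135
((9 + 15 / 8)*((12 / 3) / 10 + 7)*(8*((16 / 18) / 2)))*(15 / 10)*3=6438/5 = 1287.60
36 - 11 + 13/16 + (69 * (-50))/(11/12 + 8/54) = -51427/16 = -3214.19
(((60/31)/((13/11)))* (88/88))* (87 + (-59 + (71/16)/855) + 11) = 5869501/91884 = 63.88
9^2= 81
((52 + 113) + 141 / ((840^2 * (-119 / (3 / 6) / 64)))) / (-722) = -144317203/631497300 = -0.23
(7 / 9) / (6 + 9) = 0.05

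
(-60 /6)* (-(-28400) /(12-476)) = 17750/29 = 612.07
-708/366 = -1.93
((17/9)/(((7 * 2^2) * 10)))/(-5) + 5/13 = 62779/163800 = 0.38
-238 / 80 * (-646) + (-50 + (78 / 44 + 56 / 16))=412967/220 = 1877.12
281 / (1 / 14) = 3934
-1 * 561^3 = -176558481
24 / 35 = 0.69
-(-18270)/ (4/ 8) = 36540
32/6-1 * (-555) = 560.33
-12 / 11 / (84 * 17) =-1/1309 = 0.00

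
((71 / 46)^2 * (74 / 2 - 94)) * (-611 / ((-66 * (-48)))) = 58520969/2234496 = 26.19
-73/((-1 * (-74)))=-73/74 = -0.99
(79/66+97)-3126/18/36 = 110927/1188 = 93.37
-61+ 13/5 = -292/5 = -58.40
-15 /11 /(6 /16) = -40/11 = -3.64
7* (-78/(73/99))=-54054/73 = -740.47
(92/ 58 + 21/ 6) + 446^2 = 11537423/58 = 198921.09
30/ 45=2/3 = 0.67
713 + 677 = 1390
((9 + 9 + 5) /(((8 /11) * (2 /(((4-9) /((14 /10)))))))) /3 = -6325/336 = -18.82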